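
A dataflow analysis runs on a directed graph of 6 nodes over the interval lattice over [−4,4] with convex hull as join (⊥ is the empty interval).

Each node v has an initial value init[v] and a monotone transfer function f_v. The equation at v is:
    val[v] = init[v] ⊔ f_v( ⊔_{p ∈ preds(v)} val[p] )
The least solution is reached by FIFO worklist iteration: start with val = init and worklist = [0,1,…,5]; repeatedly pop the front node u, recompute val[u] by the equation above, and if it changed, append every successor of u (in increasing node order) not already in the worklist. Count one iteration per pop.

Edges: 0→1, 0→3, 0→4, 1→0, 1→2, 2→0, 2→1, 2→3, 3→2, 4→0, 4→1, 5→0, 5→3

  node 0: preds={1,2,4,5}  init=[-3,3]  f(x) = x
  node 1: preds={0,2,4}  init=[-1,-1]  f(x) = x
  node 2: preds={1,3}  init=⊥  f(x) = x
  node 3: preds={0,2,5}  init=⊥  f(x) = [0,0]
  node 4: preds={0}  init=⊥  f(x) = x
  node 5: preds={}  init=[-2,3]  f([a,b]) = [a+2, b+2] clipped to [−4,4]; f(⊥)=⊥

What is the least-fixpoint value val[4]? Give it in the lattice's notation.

Worklist (9 pops):
  #1 pop 0: in=[-2,3] → [-3,3] (no change)
  #2 pop 1: in=[-3,3] → [-3,3] (was [-1,-1]); enqueue [0]
  #3 pop 2: in=[-3,3] → [-3,3] (was ⊥); enqueue [1]
  #4 pop 3: in=[-3,3] → [0,0] (was ⊥); enqueue [2]
  #5 pop 4: in=[-3,3] → [-3,3] (was ⊥); enqueue []
  #6 pop 5: in=⊥ → [-2,3] (no change)
  #7 pop 0: in=[-3,3] → [-3,3] (no change)
  #8 pop 1: in=[-3,3] → [-3,3] (no change)
  #9 pop 2: in=[-3,3] → [-3,3] (no change)

Fixpoint:
  val[0] = [-3,3]
  val[1] = [-3,3]
  val[2] = [-3,3]
  val[3] = [0,0]
  val[4] = [-3,3]
  val[5] = [-2,3]

[-3,3]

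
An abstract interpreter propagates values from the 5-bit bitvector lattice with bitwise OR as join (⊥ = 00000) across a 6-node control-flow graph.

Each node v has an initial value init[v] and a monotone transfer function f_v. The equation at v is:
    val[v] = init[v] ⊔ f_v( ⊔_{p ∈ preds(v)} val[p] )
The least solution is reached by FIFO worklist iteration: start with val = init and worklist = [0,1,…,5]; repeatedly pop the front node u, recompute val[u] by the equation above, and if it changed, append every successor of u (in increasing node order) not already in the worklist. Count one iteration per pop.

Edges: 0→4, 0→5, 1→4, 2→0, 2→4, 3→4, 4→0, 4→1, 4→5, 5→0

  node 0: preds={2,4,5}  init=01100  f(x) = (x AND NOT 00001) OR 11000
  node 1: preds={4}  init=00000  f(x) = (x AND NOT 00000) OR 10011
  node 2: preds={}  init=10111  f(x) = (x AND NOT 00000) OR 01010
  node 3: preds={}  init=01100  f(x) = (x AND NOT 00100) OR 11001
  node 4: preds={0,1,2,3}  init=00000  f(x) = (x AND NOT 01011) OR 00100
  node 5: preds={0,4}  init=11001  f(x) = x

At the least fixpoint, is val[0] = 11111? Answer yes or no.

Trace (9 dequeues):
  [1] u=0 | in 11111 | out 11110 | prev 01100 | push {}
  [2] u=1 | in 00000 | out 10011 | prev 00000 | push {}
  [3] u=2 | in 00000 | out 11111 | prev 10111 | push {0}
  [4] u=3 | in 00000 | out 11101 | prev 01100 | push {}
  [5] u=4 | in 11111 | out 10100 | prev 00000 | push {1}
  [6] u=5 | in 11110 | out 11111 | prev 11001 | push {}
  [7] u=0 | in 11111 | out 11110 | ==
  [8] u=1 | in 10100 | out 10111 | prev 10011 | push {4}
  [9] u=4 | in 11111 | out 10100 | ==

Converged values:
  [0] 11110
  [1] 10111
  [2] 11111
  [3] 11101
  [4] 10100
  [5] 11111

no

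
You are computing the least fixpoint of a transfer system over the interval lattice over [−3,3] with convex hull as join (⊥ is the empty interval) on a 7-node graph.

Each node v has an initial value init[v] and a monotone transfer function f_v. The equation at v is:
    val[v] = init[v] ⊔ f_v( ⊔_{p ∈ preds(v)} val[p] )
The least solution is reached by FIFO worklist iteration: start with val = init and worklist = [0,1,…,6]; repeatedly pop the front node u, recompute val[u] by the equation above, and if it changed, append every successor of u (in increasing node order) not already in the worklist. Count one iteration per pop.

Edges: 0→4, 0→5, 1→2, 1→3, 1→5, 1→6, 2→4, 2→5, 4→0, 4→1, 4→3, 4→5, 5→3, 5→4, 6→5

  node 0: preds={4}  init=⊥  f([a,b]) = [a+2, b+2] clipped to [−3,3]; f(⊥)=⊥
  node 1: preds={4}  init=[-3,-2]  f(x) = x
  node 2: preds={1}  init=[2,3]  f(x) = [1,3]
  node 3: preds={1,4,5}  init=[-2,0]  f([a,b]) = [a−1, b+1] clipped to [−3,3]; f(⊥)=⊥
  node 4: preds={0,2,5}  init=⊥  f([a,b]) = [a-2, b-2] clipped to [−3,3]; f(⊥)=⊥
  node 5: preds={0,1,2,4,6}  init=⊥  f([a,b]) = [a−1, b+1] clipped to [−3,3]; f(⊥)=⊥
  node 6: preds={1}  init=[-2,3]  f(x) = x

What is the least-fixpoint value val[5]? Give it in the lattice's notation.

Worklist (19 pops):
  #1 pop 0: in=⊥ → ⊥ (no change)
  #2 pop 1: in=⊥ → [-3,-2] (no change)
  #3 pop 2: in=[-3,-2] → [1,3] (was [2,3]); enqueue []
  #4 pop 3: in=[-3,-2] → [-3,0] (was [-2,0]); enqueue []
  #5 pop 4: in=[1,3] → [-1,1] (was ⊥); enqueue [0,1,3]
  #6 pop 5: in=[-3,3] → [-3,3] (was ⊥); enqueue [4]
  #7 pop 6: in=[-3,-2] → [-3,3] (was [-2,3]); enqueue [5]
  #8 pop 0: in=[-1,1] → [1,3] (was ⊥); enqueue []
  #9 pop 1: in=[-1,1] → [-3,1] (was [-3,-2]); enqueue [2,6]
  #10 pop 3: in=[-3,3] → [-3,3] (was [-3,0]); enqueue []
  #11 pop 4: in=[-3,3] → [-3,1] (was [-1,1]); enqueue [0,1,3]
  #12 pop 5: in=[-3,3] → [-3,3] (no change)
  #13 pop 2: in=[-3,1] → [1,3] (no change)
  #14 pop 6: in=[-3,1] → [-3,3] (no change)
  #15 pop 0: in=[-3,1] → [-1,3] (was [1,3]); enqueue [4,5]
  #16 pop 1: in=[-3,1] → [-3,1] (no change)
  #17 pop 3: in=[-3,3] → [-3,3] (no change)
  #18 pop 4: in=[-3,3] → [-3,1] (no change)
  #19 pop 5: in=[-3,3] → [-3,3] (no change)

Fixpoint:
  val[0] = [-1,3]
  val[1] = [-3,1]
  val[2] = [1,3]
  val[3] = [-3,3]
  val[4] = [-3,1]
  val[5] = [-3,3]
  val[6] = [-3,3]

[-3,3]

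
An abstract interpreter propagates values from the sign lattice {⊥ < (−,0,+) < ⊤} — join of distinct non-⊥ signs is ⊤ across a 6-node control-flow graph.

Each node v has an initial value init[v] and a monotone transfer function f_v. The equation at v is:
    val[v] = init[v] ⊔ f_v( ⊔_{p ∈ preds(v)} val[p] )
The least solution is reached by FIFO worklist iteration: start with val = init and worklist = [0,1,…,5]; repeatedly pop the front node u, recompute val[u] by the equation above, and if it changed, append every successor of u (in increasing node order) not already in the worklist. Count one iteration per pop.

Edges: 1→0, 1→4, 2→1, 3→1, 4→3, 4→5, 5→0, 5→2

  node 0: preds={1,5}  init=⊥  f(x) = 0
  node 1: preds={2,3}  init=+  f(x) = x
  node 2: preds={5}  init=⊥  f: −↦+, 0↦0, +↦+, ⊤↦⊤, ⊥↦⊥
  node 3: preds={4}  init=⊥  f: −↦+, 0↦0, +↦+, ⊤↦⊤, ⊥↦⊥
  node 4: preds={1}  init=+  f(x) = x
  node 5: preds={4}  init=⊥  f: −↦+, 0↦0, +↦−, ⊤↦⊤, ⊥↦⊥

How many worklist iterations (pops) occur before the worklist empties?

10

Worklist (10 pops):
  #1 pop 0: in=+ → 0 (was ⊥); enqueue []
  #2 pop 1: in=⊥ → + (no change)
  #3 pop 2: in=⊥ → ⊥ (no change)
  #4 pop 3: in=+ → + (was ⊥); enqueue [1]
  #5 pop 4: in=+ → + (no change)
  #6 pop 5: in=+ → − (was ⊥); enqueue [0,2]
  #7 pop 1: in=+ → + (no change)
  #8 pop 0: in=⊤ → 0 (no change)
  #9 pop 2: in=− → + (was ⊥); enqueue [1]
  #10 pop 1: in=+ → + (no change)

Fixpoint:
  val[0] = 0
  val[1] = +
  val[2] = +
  val[3] = +
  val[4] = +
  val[5] = −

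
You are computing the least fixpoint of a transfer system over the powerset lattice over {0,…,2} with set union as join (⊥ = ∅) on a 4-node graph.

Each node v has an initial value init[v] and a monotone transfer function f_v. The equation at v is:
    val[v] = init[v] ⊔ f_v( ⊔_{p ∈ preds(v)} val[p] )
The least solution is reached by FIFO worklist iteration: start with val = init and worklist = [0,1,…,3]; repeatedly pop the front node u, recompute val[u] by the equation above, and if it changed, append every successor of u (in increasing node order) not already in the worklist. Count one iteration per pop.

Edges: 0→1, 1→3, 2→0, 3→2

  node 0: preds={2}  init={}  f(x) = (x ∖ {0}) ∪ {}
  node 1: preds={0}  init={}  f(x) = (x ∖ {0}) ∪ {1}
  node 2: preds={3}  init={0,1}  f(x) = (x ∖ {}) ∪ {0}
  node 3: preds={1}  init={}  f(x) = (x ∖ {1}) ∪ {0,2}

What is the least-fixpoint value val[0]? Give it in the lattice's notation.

Iteration log — 8 steps:
  step 1. node 0  ⊔preds={0,1}  new={1}  old={}  +wl: 
  step 2. node 1  ⊔preds={1}  new={1}  old={}  +wl: 
  step 3. node 2  ⊔preds={}  new={0,1}  stable
  step 4. node 3  ⊔preds={1}  new={0,2}  old={}  +wl: 2
  step 5. node 2  ⊔preds={0,2}  new={0,1,2}  old={0,1}  +wl: 0
  step 6. node 0  ⊔preds={0,1,2}  new={1,2}  old={1}  +wl: 1
  step 7. node 1  ⊔preds={1,2}  new={1,2}  old={1}  +wl: 3
  step 8. node 3  ⊔preds={1,2}  new={0,2}  stable

Least fixpoint reached:
  node 0: {1,2}
  node 1: {1,2}
  node 2: {0,1,2}
  node 3: {0,2}

{1,2}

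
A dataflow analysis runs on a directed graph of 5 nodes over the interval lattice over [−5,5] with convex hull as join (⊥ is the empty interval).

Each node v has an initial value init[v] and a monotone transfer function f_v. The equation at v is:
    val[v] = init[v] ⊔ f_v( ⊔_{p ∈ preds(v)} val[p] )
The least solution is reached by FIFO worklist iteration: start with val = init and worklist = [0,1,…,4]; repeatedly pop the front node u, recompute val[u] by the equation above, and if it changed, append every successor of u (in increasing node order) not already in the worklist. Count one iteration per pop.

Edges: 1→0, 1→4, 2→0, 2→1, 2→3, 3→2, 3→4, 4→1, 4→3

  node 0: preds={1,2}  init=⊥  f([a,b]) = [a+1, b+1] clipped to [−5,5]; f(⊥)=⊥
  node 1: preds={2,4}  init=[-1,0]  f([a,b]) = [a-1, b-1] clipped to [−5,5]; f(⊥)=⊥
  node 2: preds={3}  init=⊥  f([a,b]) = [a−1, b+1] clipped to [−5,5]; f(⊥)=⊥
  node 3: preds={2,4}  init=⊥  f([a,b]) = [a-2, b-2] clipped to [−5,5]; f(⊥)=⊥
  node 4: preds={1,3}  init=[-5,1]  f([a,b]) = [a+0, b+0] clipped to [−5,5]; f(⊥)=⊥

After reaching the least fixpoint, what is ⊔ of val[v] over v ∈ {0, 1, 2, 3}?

Iteration log — 10 steps:
  step 1. node 0  ⊔preds=[-1,0]  new=[0,1]  old=⊥  +wl: 
  step 2. node 1  ⊔preds=[-5,1]  new=[-5,0]  old=[-1,0]  +wl: 0
  step 3. node 2  ⊔preds=⊥  new=⊥  stable
  step 4. node 3  ⊔preds=[-5,1]  new=[-5,-1]  old=⊥  +wl: 2
  step 5. node 4  ⊔preds=[-5,0]  new=[-5,1]  stable
  step 6. node 0  ⊔preds=[-5,0]  new=[-4,1]  old=[0,1]  +wl: 
  step 7. node 2  ⊔preds=[-5,-1]  new=[-5,0]  old=⊥  +wl: 0,1,3
  step 8. node 0  ⊔preds=[-5,0]  new=[-4,1]  stable
  step 9. node 1  ⊔preds=[-5,1]  new=[-5,0]  stable
  step 10. node 3  ⊔preds=[-5,1]  new=[-5,-1]  stable

Least fixpoint reached:
  node 0: [-4,1]
  node 1: [-5,0]
  node 2: [-5,0]
  node 3: [-5,-1]
  node 4: [-5,1]

[-5,1]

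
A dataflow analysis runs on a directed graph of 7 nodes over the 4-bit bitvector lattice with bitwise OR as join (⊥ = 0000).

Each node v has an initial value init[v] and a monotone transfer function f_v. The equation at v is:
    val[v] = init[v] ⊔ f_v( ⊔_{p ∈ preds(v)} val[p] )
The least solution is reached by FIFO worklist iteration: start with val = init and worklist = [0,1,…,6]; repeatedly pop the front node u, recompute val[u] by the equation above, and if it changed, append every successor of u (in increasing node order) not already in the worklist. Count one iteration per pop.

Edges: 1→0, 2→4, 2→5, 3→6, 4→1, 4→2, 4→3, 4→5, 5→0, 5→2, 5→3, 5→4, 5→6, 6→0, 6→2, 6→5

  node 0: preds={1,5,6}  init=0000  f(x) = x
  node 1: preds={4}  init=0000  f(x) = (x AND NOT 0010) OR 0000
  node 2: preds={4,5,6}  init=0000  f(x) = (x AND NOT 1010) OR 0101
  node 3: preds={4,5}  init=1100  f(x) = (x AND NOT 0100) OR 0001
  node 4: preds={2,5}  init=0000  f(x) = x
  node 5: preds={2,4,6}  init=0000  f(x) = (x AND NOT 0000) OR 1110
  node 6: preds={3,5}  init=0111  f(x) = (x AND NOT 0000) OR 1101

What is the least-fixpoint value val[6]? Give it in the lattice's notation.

1111

Trace (18 dequeues):
  [1] u=0 | in 0111 | out 0111 | prev 0000 | push {}
  [2] u=1 | in 0000 | out 0000 | ==
  [3] u=2 | in 0111 | out 0101 | prev 0000 | push {}
  [4] u=3 | in 0000 | out 1101 | prev 1100 | push {}
  [5] u=4 | in 0101 | out 0101 | prev 0000 | push {1,2,3}
  [6] u=5 | in 0111 | out 1111 | prev 0000 | push {0,4}
  [7] u=6 | in 1111 | out 1111 | prev 0111 | push {5}
  [8] u=1 | in 0101 | out 0101 | prev 0000 | push {}
  [9] u=2 | in 1111 | out 0101 | ==
  [10] u=3 | in 1111 | out 1111 | prev 1101 | push {6}
  [11] u=0 | in 1111 | out 1111 | prev 0111 | push {}
  [12] u=4 | in 1111 | out 1111 | prev 0101 | push {1,2,3}
  [13] u=5 | in 1111 | out 1111 | ==
  [14] u=6 | in 1111 | out 1111 | ==
  [15] u=1 | in 1111 | out 1101 | prev 0101 | push {0}
  [16] u=2 | in 1111 | out 0101 | ==
  [17] u=3 | in 1111 | out 1111 | ==
  [18] u=0 | in 1111 | out 1111 | ==

Converged values:
  [0] 1111
  [1] 1101
  [2] 0101
  [3] 1111
  [4] 1111
  [5] 1111
  [6] 1111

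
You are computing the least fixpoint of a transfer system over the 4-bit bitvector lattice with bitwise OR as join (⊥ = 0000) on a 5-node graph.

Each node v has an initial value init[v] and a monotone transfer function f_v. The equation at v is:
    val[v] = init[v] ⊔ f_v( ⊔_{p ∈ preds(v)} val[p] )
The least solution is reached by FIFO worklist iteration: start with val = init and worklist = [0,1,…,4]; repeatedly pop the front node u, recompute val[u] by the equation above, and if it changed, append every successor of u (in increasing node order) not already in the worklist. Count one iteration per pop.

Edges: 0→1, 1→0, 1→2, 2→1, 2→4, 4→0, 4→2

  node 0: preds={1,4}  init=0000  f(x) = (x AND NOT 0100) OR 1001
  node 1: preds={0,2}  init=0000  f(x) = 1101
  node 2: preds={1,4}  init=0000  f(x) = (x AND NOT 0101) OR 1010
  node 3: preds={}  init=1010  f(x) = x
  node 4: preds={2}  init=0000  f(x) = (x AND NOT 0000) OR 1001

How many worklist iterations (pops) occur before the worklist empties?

8

Iteration log — 8 steps:
  step 1. node 0  ⊔preds=0000  new=1001  old=0000  +wl: 
  step 2. node 1  ⊔preds=1001  new=1101  old=0000  +wl: 0
  step 3. node 2  ⊔preds=1101  new=1010  old=0000  +wl: 1
  step 4. node 3  ⊔preds=0000  new=1010  stable
  step 5. node 4  ⊔preds=1010  new=1011  old=0000  +wl: 2
  step 6. node 0  ⊔preds=1111  new=1011  old=1001  +wl: 
  step 7. node 1  ⊔preds=1011  new=1101  stable
  step 8. node 2  ⊔preds=1111  new=1010  stable

Least fixpoint reached:
  node 0: 1011
  node 1: 1101
  node 2: 1010
  node 3: 1010
  node 4: 1011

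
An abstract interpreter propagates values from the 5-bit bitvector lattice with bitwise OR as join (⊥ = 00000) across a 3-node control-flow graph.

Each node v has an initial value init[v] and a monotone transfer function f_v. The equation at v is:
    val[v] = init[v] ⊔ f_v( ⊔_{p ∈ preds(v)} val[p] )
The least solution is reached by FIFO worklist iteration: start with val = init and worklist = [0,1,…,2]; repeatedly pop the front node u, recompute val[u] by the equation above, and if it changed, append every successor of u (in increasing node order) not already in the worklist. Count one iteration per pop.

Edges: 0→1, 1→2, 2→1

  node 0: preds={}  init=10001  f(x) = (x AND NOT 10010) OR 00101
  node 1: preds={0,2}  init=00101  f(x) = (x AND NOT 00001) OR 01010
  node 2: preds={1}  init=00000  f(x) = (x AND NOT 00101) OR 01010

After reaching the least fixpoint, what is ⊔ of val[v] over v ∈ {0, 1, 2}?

11111

Trace (4 dequeues):
  [1] u=0 | in 00000 | out 10101 | prev 10001 | push {}
  [2] u=1 | in 10101 | out 11111 | prev 00101 | push {}
  [3] u=2 | in 11111 | out 11010 | prev 00000 | push {1}
  [4] u=1 | in 11111 | out 11111 | ==

Converged values:
  [0] 10101
  [1] 11111
  [2] 11010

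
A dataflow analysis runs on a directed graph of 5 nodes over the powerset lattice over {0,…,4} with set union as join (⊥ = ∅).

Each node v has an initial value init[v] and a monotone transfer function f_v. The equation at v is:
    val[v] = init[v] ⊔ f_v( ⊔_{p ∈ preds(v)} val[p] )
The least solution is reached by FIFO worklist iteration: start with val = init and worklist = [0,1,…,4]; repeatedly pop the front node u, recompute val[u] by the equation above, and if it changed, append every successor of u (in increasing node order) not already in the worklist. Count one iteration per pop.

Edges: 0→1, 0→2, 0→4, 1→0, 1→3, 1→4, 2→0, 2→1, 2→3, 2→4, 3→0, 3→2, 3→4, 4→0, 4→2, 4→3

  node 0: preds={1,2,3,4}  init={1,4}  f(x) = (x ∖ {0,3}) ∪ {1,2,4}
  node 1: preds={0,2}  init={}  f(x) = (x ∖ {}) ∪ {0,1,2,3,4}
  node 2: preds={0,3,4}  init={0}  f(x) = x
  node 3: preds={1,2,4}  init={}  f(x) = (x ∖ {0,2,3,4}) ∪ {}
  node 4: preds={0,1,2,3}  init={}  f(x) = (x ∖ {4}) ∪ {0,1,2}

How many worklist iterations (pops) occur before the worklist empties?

Iteration log — 12 steps:
  step 1. node 0  ⊔preds={0}  new={1,2,4}  old={1,4}  +wl: 
  step 2. node 1  ⊔preds={0,1,2,4}  new={0,1,2,3,4}  old={}  +wl: 0
  step 3. node 2  ⊔preds={1,2,4}  new={0,1,2,4}  old={0}  +wl: 1
  step 4. node 3  ⊔preds={0,1,2,3,4}  new={1}  old={}  +wl: 2
  step 5. node 4  ⊔preds={0,1,2,3,4}  new={0,1,2,3}  old={}  +wl: 3
  step 6. node 0  ⊔preds={0,1,2,3,4}  new={1,2,4}  stable
  step 7. node 1  ⊔preds={0,1,2,4}  new={0,1,2,3,4}  stable
  step 8. node 2  ⊔preds={0,1,2,3,4}  new={0,1,2,3,4}  old={0,1,2,4}  +wl: 0,1,4
  step 9. node 3  ⊔preds={0,1,2,3,4}  new={1}  stable
  step 10. node 0  ⊔preds={0,1,2,3,4}  new={1,2,4}  stable
  step 11. node 1  ⊔preds={0,1,2,3,4}  new={0,1,2,3,4}  stable
  step 12. node 4  ⊔preds={0,1,2,3,4}  new={0,1,2,3}  stable

Least fixpoint reached:
  node 0: {1,2,4}
  node 1: {0,1,2,3,4}
  node 2: {0,1,2,3,4}
  node 3: {1}
  node 4: {0,1,2,3}

12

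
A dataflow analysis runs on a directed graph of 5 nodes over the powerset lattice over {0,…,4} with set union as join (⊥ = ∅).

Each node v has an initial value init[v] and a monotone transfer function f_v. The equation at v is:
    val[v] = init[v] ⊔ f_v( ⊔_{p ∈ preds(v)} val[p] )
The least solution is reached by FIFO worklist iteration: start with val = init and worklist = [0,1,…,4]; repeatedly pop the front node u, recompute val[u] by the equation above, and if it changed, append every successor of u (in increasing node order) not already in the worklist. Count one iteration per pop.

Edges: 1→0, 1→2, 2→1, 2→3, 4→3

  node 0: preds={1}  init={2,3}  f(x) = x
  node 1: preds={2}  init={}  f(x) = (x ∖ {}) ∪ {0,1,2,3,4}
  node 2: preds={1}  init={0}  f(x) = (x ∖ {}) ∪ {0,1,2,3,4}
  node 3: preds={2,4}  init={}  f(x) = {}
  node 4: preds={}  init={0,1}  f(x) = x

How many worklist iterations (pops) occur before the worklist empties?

Worklist (7 pops):
  #1 pop 0: in={} → {2,3} (no change)
  #2 pop 1: in={0} → {0,1,2,3,4} (was {}); enqueue [0]
  #3 pop 2: in={0,1,2,3,4} → {0,1,2,3,4} (was {0}); enqueue [1]
  #4 pop 3: in={0,1,2,3,4} → {} (no change)
  #5 pop 4: in={} → {0,1} (no change)
  #6 pop 0: in={0,1,2,3,4} → {0,1,2,3,4} (was {2,3}); enqueue []
  #7 pop 1: in={0,1,2,3,4} → {0,1,2,3,4} (no change)

Fixpoint:
  val[0] = {0,1,2,3,4}
  val[1] = {0,1,2,3,4}
  val[2] = {0,1,2,3,4}
  val[3] = {}
  val[4] = {0,1}

7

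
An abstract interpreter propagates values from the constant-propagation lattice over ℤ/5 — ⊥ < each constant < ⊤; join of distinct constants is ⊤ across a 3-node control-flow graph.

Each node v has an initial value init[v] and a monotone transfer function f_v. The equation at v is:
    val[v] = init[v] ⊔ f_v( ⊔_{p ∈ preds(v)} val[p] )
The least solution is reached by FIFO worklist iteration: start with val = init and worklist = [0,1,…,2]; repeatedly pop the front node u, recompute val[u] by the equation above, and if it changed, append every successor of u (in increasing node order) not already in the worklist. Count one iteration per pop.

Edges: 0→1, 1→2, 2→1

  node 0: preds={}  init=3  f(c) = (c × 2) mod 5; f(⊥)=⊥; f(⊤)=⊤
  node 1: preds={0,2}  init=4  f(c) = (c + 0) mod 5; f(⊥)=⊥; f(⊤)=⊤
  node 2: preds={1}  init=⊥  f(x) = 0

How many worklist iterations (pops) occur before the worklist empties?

Trace (4 dequeues):
  [1] u=0 | in ⊥ | out 3 | ==
  [2] u=1 | in 3 | out ⊤ | prev 4 | push {}
  [3] u=2 | in ⊤ | out 0 | prev ⊥ | push {1}
  [4] u=1 | in ⊤ | out ⊤ | ==

Converged values:
  [0] 3
  [1] ⊤
  [2] 0

4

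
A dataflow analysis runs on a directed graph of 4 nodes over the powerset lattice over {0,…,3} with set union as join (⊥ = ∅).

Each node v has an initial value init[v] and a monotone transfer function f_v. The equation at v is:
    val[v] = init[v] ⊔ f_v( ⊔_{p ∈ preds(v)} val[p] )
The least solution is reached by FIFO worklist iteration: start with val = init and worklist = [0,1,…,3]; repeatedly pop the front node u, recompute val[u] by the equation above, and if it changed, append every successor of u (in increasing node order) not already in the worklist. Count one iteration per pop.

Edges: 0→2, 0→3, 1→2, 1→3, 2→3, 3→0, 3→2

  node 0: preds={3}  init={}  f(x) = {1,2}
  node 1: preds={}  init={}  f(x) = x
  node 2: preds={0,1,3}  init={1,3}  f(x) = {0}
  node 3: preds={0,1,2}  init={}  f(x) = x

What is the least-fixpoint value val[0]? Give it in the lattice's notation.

{1,2}

Iteration log — 6 steps:
  step 1. node 0  ⊔preds={}  new={1,2}  old={}  +wl: 
  step 2. node 1  ⊔preds={}  new={}  stable
  step 3. node 2  ⊔preds={1,2}  new={0,1,3}  old={1,3}  +wl: 
  step 4. node 3  ⊔preds={0,1,2,3}  new={0,1,2,3}  old={}  +wl: 0,2
  step 5. node 0  ⊔preds={0,1,2,3}  new={1,2}  stable
  step 6. node 2  ⊔preds={0,1,2,3}  new={0,1,3}  stable

Least fixpoint reached:
  node 0: {1,2}
  node 1: {}
  node 2: {0,1,3}
  node 3: {0,1,2,3}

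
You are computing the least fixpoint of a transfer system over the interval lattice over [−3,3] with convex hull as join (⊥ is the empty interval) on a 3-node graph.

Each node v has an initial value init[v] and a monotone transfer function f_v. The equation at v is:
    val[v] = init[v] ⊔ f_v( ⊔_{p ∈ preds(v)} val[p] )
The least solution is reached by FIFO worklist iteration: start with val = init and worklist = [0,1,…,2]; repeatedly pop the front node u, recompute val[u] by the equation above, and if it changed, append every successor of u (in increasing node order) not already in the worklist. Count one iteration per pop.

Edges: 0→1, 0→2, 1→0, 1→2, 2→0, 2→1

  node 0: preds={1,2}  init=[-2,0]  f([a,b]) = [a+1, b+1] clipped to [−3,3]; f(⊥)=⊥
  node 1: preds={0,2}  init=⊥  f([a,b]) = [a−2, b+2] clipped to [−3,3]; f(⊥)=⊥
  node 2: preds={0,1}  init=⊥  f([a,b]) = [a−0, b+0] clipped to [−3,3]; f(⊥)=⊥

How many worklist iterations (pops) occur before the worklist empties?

Worklist (8 pops):
  #1 pop 0: in=⊥ → [-2,0] (no change)
  #2 pop 1: in=[-2,0] → [-3,2] (was ⊥); enqueue [0]
  #3 pop 2: in=[-3,2] → [-3,2] (was ⊥); enqueue [1]
  #4 pop 0: in=[-3,2] → [-2,3] (was [-2,0]); enqueue [2]
  #5 pop 1: in=[-3,3] → [-3,3] (was [-3,2]); enqueue [0]
  #6 pop 2: in=[-3,3] → [-3,3] (was [-3,2]); enqueue [1]
  #7 pop 0: in=[-3,3] → [-2,3] (no change)
  #8 pop 1: in=[-3,3] → [-3,3] (no change)

Fixpoint:
  val[0] = [-2,3]
  val[1] = [-3,3]
  val[2] = [-3,3]

8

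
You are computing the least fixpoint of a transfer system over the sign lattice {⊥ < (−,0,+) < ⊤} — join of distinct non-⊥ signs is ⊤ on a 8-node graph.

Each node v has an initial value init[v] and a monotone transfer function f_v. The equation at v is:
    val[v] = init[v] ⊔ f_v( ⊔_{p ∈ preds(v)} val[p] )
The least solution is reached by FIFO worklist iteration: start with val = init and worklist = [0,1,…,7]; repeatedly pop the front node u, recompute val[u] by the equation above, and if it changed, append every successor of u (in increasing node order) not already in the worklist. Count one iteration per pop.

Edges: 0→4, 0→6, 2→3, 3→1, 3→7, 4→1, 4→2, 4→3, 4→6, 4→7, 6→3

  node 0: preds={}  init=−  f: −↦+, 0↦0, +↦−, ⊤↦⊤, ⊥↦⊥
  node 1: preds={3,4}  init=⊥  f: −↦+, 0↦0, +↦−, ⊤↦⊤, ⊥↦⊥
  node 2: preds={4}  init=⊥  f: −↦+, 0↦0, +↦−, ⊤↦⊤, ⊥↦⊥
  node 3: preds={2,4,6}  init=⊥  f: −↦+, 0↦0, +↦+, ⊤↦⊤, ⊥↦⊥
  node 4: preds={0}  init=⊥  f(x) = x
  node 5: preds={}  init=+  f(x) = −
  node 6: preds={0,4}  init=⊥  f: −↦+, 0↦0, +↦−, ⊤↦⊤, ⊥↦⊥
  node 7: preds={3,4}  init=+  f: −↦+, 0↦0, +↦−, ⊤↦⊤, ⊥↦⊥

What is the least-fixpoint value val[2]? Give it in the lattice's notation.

+

Worklist (13 pops):
  #1 pop 0: in=⊥ → − (no change)
  #2 pop 1: in=⊥ → ⊥ (no change)
  #3 pop 2: in=⊥ → ⊥ (no change)
  #4 pop 3: in=⊥ → ⊥ (no change)
  #5 pop 4: in=− → − (was ⊥); enqueue [1,2,3]
  #6 pop 5: in=⊥ → ⊤ (was +); enqueue []
  #7 pop 6: in=− → + (was ⊥); enqueue []
  #8 pop 7: in=− → + (no change)
  #9 pop 1: in=− → + (was ⊥); enqueue []
  #10 pop 2: in=− → + (was ⊥); enqueue []
  #11 pop 3: in=⊤ → ⊤ (was ⊥); enqueue [1,7]
  #12 pop 1: in=⊤ → ⊤ (was +); enqueue []
  #13 pop 7: in=⊤ → ⊤ (was +); enqueue []

Fixpoint:
  val[0] = −
  val[1] = ⊤
  val[2] = +
  val[3] = ⊤
  val[4] = −
  val[5] = ⊤
  val[6] = +
  val[7] = ⊤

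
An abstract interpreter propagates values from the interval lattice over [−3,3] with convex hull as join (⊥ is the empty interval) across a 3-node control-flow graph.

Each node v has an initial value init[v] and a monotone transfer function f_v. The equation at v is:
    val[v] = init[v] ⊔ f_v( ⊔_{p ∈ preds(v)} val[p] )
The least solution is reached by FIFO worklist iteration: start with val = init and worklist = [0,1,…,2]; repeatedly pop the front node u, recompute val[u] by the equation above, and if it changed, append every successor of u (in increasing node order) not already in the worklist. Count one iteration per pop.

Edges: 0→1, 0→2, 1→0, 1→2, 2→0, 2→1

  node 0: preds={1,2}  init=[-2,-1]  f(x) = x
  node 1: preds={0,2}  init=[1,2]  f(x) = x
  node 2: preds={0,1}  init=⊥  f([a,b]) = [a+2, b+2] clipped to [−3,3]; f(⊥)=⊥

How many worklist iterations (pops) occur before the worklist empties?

7

Iteration log — 7 steps:
  step 1. node 0  ⊔preds=[1,2]  new=[-2,2]  old=[-2,-1]  +wl: 
  step 2. node 1  ⊔preds=[-2,2]  new=[-2,2]  old=[1,2]  +wl: 0
  step 3. node 2  ⊔preds=[-2,2]  new=[0,3]  old=⊥  +wl: 1
  step 4. node 0  ⊔preds=[-2,3]  new=[-2,3]  old=[-2,2]  +wl: 2
  step 5. node 1  ⊔preds=[-2,3]  new=[-2,3]  old=[-2,2]  +wl: 0
  step 6. node 2  ⊔preds=[-2,3]  new=[0,3]  stable
  step 7. node 0  ⊔preds=[-2,3]  new=[-2,3]  stable

Least fixpoint reached:
  node 0: [-2,3]
  node 1: [-2,3]
  node 2: [0,3]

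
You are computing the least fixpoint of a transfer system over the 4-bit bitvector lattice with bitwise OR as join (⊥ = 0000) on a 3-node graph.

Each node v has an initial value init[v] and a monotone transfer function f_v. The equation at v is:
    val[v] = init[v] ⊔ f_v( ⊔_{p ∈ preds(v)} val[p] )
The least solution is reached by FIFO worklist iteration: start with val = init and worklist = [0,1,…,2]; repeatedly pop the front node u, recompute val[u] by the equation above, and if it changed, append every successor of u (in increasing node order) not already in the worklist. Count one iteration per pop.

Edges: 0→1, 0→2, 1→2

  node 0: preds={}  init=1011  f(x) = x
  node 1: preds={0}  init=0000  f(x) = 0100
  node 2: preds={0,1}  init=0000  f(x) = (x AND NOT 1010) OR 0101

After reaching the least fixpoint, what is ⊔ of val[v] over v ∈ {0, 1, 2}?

1111

Worklist (3 pops):
  #1 pop 0: in=0000 → 1011 (no change)
  #2 pop 1: in=1011 → 0100 (was 0000); enqueue []
  #3 pop 2: in=1111 → 0101 (was 0000); enqueue []

Fixpoint:
  val[0] = 1011
  val[1] = 0100
  val[2] = 0101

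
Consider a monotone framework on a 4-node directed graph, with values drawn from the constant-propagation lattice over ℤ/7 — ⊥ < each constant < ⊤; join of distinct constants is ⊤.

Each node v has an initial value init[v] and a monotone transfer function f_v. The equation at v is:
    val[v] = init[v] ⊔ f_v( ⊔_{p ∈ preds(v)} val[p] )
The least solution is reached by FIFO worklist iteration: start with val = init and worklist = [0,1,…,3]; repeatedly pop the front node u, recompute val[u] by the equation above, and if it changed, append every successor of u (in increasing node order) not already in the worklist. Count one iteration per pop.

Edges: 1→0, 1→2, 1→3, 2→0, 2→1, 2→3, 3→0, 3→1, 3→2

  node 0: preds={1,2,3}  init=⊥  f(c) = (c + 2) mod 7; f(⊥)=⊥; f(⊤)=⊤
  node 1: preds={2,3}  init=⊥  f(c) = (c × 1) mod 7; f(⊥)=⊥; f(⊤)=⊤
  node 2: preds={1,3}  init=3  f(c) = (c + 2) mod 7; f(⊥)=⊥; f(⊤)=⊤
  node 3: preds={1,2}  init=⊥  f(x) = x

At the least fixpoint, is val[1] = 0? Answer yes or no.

Iteration log — 9 steps:
  step 1. node 0  ⊔preds=3  new=5  old=⊥  +wl: 
  step 2. node 1  ⊔preds=3  new=3  old=⊥  +wl: 0
  step 3. node 2  ⊔preds=3  new=⊤  old=3  +wl: 1
  step 4. node 3  ⊔preds=⊤  new=⊤  old=⊥  +wl: 2
  step 5. node 0  ⊔preds=⊤  new=⊤  old=5  +wl: 
  step 6. node 1  ⊔preds=⊤  new=⊤  old=3  +wl: 0,3
  step 7. node 2  ⊔preds=⊤  new=⊤  stable
  step 8. node 0  ⊔preds=⊤  new=⊤  stable
  step 9. node 3  ⊔preds=⊤  new=⊤  stable

Least fixpoint reached:
  node 0: ⊤
  node 1: ⊤
  node 2: ⊤
  node 3: ⊤

no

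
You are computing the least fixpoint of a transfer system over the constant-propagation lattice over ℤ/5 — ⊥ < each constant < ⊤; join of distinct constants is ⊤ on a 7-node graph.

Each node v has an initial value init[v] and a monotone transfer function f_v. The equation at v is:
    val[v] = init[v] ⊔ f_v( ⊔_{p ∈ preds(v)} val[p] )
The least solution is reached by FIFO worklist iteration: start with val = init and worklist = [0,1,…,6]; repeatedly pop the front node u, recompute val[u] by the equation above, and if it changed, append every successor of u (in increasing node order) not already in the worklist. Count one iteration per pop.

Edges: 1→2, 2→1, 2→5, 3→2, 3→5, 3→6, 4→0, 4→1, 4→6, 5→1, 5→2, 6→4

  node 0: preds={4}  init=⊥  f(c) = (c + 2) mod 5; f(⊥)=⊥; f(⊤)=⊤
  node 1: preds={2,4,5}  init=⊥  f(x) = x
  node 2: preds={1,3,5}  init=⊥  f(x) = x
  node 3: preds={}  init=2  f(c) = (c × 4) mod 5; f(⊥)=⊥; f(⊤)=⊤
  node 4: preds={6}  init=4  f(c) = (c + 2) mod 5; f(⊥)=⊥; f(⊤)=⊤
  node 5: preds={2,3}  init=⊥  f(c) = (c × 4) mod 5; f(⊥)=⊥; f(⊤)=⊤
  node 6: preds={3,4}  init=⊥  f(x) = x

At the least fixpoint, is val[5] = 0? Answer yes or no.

no

Trace (13 dequeues):
  [1] u=0 | in 4 | out 1 | prev ⊥ | push {}
  [2] u=1 | in 4 | out 4 | prev ⊥ | push {}
  [3] u=2 | in ⊤ | out ⊤ | prev ⊥ | push {1}
  [4] u=3 | in ⊥ | out 2 | ==
  [5] u=4 | in ⊥ | out 4 | ==
  [6] u=5 | in ⊤ | out ⊤ | prev ⊥ | push {2}
  [7] u=6 | in ⊤ | out ⊤ | prev ⊥ | push {4}
  [8] u=1 | in ⊤ | out ⊤ | prev 4 | push {}
  [9] u=2 | in ⊤ | out ⊤ | ==
  [10] u=4 | in ⊤ | out ⊤ | prev 4 | push {0,1,6}
  [11] u=0 | in ⊤ | out ⊤ | prev 1 | push {}
  [12] u=1 | in ⊤ | out ⊤ | ==
  [13] u=6 | in ⊤ | out ⊤ | ==

Converged values:
  [0] ⊤
  [1] ⊤
  [2] ⊤
  [3] 2
  [4] ⊤
  [5] ⊤
  [6] ⊤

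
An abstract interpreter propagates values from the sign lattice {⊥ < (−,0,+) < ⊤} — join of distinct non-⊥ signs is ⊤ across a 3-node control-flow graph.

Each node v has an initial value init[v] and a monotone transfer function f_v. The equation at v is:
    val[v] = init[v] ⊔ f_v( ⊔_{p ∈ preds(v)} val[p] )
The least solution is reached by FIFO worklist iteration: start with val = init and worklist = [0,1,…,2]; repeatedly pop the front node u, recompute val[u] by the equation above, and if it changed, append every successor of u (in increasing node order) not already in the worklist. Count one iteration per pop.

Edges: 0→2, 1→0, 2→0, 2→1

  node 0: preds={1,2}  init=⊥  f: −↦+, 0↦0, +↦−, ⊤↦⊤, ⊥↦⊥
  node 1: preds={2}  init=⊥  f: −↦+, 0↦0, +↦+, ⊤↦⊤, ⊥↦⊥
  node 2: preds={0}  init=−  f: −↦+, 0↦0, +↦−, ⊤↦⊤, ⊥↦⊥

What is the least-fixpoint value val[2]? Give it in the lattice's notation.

⊤

Worklist (8 pops):
  #1 pop 0: in=− → + (was ⊥); enqueue []
  #2 pop 1: in=− → + (was ⊥); enqueue [0]
  #3 pop 2: in=+ → − (no change)
  #4 pop 0: in=⊤ → ⊤ (was +); enqueue [2]
  #5 pop 2: in=⊤ → ⊤ (was −); enqueue [0,1]
  #6 pop 0: in=⊤ → ⊤ (no change)
  #7 pop 1: in=⊤ → ⊤ (was +); enqueue [0]
  #8 pop 0: in=⊤ → ⊤ (no change)

Fixpoint:
  val[0] = ⊤
  val[1] = ⊤
  val[2] = ⊤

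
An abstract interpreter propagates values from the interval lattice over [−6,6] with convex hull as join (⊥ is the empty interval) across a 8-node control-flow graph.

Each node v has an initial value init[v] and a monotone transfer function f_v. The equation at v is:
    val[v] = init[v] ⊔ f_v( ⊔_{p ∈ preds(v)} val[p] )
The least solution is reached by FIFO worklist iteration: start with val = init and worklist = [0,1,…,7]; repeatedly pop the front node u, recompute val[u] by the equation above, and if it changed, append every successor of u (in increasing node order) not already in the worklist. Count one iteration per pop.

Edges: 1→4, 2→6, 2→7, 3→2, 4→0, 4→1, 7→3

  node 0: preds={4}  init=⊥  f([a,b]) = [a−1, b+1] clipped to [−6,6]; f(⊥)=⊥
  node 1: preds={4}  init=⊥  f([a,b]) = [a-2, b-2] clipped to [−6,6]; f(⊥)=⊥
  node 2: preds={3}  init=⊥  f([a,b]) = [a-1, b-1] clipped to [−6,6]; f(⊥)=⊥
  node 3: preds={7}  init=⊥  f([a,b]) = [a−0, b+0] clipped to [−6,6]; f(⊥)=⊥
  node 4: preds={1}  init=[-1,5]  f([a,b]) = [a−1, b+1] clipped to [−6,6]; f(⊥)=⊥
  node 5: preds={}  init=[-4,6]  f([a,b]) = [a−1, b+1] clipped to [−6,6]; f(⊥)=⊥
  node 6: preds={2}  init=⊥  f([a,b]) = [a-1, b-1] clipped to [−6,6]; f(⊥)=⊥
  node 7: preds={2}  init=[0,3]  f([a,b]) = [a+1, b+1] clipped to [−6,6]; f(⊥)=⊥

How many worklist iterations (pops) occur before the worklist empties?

Iteration log — 16 steps:
  step 1. node 0  ⊔preds=[-1,5]  new=[-2,6]  old=⊥  +wl: 
  step 2. node 1  ⊔preds=[-1,5]  new=[-3,3]  old=⊥  +wl: 
  step 3. node 2  ⊔preds=⊥  new=⊥  stable
  step 4. node 3  ⊔preds=[0,3]  new=[0,3]  old=⊥  +wl: 2
  step 5. node 4  ⊔preds=[-3,3]  new=[-4,5]  old=[-1,5]  +wl: 0,1
  step 6. node 5  ⊔preds=⊥  new=[-4,6]  stable
  step 7. node 6  ⊔preds=⊥  new=⊥  stable
  step 8. node 7  ⊔preds=⊥  new=[0,3]  stable
  step 9. node 2  ⊔preds=[0,3]  new=[-1,2]  old=⊥  +wl: 6,7
  step 10. node 0  ⊔preds=[-4,5]  new=[-5,6]  old=[-2,6]  +wl: 
  step 11. node 1  ⊔preds=[-4,5]  new=[-6,3]  old=[-3,3]  +wl: 4
  step 12. node 6  ⊔preds=[-1,2]  new=[-2,1]  old=⊥  +wl: 
  step 13. node 7  ⊔preds=[-1,2]  new=[0,3]  stable
  step 14. node 4  ⊔preds=[-6,3]  new=[-6,5]  old=[-4,5]  +wl: 0,1
  step 15. node 0  ⊔preds=[-6,5]  new=[-6,6]  old=[-5,6]  +wl: 
  step 16. node 1  ⊔preds=[-6,5]  new=[-6,3]  stable

Least fixpoint reached:
  node 0: [-6,6]
  node 1: [-6,3]
  node 2: [-1,2]
  node 3: [0,3]
  node 4: [-6,5]
  node 5: [-4,6]
  node 6: [-2,1]
  node 7: [0,3]

16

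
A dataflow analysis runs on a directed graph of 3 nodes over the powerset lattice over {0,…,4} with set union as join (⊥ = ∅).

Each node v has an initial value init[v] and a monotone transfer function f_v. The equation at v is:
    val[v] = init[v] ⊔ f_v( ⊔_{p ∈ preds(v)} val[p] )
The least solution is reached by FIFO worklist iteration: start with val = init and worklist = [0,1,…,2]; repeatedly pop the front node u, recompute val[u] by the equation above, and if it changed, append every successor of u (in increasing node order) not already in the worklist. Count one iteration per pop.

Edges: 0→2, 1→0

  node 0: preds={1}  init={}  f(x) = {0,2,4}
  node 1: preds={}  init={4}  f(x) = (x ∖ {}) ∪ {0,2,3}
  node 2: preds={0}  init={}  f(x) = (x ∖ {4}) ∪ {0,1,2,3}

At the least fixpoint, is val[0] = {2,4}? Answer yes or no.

Worklist (4 pops):
  #1 pop 0: in={4} → {0,2,4} (was {}); enqueue []
  #2 pop 1: in={} → {0,2,3,4} (was {4}); enqueue [0]
  #3 pop 2: in={0,2,4} → {0,1,2,3} (was {}); enqueue []
  #4 pop 0: in={0,2,3,4} → {0,2,4} (no change)

Fixpoint:
  val[0] = {0,2,4}
  val[1] = {0,2,3,4}
  val[2] = {0,1,2,3}

no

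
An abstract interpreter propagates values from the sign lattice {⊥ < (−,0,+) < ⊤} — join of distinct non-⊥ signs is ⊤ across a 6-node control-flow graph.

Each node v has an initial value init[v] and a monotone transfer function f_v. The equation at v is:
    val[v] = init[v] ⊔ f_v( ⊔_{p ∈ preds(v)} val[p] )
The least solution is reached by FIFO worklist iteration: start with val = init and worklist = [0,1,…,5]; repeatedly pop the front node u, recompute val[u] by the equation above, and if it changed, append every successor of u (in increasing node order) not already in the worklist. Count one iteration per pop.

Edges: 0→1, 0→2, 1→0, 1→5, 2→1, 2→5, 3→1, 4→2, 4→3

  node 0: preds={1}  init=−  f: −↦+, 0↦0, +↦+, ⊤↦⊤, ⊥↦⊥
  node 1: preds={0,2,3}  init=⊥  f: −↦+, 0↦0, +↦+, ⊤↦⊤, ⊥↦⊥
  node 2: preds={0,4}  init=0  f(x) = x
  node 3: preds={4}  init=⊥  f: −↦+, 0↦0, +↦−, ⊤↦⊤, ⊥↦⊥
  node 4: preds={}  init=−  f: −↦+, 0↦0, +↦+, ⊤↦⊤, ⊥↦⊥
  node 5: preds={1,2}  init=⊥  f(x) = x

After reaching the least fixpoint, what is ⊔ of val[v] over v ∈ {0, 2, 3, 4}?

Iteration log — 9 steps:
  step 1. node 0  ⊔preds=⊥  new=−  stable
  step 2. node 1  ⊔preds=⊤  new=⊤  old=⊥  +wl: 0
  step 3. node 2  ⊔preds=−  new=⊤  old=0  +wl: 1
  step 4. node 3  ⊔preds=−  new=+  old=⊥  +wl: 
  step 5. node 4  ⊔preds=⊥  new=−  stable
  step 6. node 5  ⊔preds=⊤  new=⊤  old=⊥  +wl: 
  step 7. node 0  ⊔preds=⊤  new=⊤  old=−  +wl: 2
  step 8. node 1  ⊔preds=⊤  new=⊤  stable
  step 9. node 2  ⊔preds=⊤  new=⊤  stable

Least fixpoint reached:
  node 0: ⊤
  node 1: ⊤
  node 2: ⊤
  node 3: +
  node 4: −
  node 5: ⊤

⊤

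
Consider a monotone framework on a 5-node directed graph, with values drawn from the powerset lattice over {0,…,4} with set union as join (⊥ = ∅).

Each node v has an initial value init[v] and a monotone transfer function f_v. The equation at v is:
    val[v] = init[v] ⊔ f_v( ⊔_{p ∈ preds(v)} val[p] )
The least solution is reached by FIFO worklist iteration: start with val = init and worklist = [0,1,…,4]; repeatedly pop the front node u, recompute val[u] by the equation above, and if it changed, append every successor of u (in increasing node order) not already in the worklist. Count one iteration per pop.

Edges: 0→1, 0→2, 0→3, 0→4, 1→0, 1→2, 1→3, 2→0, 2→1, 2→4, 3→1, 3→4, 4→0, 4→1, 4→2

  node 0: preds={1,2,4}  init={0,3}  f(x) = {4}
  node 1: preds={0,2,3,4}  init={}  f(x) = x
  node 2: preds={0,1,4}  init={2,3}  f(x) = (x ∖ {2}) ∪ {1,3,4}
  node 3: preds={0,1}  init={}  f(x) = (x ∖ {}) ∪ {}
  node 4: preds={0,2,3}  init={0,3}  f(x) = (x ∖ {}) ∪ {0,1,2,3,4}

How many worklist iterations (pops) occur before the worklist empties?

12

Iteration log — 12 steps:
  step 1. node 0  ⊔preds={0,2,3}  new={0,3,4}  old={0,3}  +wl: 
  step 2. node 1  ⊔preds={0,2,3,4}  new={0,2,3,4}  old={}  +wl: 0
  step 3. node 2  ⊔preds={0,2,3,4}  new={0,1,2,3,4}  old={2,3}  +wl: 1
  step 4. node 3  ⊔preds={0,2,3,4}  new={0,2,3,4}  old={}  +wl: 
  step 5. node 4  ⊔preds={0,1,2,3,4}  new={0,1,2,3,4}  old={0,3}  +wl: 2
  step 6. node 0  ⊔preds={0,1,2,3,4}  new={0,3,4}  stable
  step 7. node 1  ⊔preds={0,1,2,3,4}  new={0,1,2,3,4}  old={0,2,3,4}  +wl: 0,3
  step 8. node 2  ⊔preds={0,1,2,3,4}  new={0,1,2,3,4}  stable
  step 9. node 0  ⊔preds={0,1,2,3,4}  new={0,3,4}  stable
  step 10. node 3  ⊔preds={0,1,2,3,4}  new={0,1,2,3,4}  old={0,2,3,4}  +wl: 1,4
  step 11. node 1  ⊔preds={0,1,2,3,4}  new={0,1,2,3,4}  stable
  step 12. node 4  ⊔preds={0,1,2,3,4}  new={0,1,2,3,4}  stable

Least fixpoint reached:
  node 0: {0,3,4}
  node 1: {0,1,2,3,4}
  node 2: {0,1,2,3,4}
  node 3: {0,1,2,3,4}
  node 4: {0,1,2,3,4}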